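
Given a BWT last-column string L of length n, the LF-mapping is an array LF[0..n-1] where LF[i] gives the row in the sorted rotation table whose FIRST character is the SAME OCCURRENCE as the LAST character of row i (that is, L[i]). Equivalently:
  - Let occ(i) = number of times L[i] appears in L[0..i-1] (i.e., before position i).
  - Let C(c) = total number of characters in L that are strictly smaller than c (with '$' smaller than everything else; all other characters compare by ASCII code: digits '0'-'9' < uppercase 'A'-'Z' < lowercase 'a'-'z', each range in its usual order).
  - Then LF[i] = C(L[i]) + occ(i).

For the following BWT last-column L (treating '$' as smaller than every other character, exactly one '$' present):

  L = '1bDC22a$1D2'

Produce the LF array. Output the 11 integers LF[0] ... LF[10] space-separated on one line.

Answer: 1 10 7 6 3 4 9 0 2 8 5

Derivation:
Char counts: '$':1, '1':2, '2':3, 'C':1, 'D':2, 'a':1, 'b':1
C (first-col start): C('$')=0, C('1')=1, C('2')=3, C('C')=6, C('D')=7, C('a')=9, C('b')=10
L[0]='1': occ=0, LF[0]=C('1')+0=1+0=1
L[1]='b': occ=0, LF[1]=C('b')+0=10+0=10
L[2]='D': occ=0, LF[2]=C('D')+0=7+0=7
L[3]='C': occ=0, LF[3]=C('C')+0=6+0=6
L[4]='2': occ=0, LF[4]=C('2')+0=3+0=3
L[5]='2': occ=1, LF[5]=C('2')+1=3+1=4
L[6]='a': occ=0, LF[6]=C('a')+0=9+0=9
L[7]='$': occ=0, LF[7]=C('$')+0=0+0=0
L[8]='1': occ=1, LF[8]=C('1')+1=1+1=2
L[9]='D': occ=1, LF[9]=C('D')+1=7+1=8
L[10]='2': occ=2, LF[10]=C('2')+2=3+2=5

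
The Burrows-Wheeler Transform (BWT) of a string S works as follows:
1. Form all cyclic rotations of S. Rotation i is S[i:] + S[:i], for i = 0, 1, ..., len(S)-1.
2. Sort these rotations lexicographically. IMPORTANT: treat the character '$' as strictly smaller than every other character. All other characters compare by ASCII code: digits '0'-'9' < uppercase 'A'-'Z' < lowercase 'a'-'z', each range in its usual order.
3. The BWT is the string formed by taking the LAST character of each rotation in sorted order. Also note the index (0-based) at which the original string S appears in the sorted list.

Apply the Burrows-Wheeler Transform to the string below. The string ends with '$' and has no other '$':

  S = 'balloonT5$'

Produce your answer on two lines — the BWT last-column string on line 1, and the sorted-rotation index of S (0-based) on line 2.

Answer: 5Tnb$alool
4

Derivation:
All 10 rotations (rotation i = S[i:]+S[:i]):
  rot[0] = balloonT5$
  rot[1] = alloonT5$b
  rot[2] = lloonT5$ba
  rot[3] = loonT5$bal
  rot[4] = oonT5$ball
  rot[5] = onT5$ballo
  rot[6] = nT5$balloo
  rot[7] = T5$balloon
  rot[8] = 5$balloonT
  rot[9] = $balloonT5
Sorted (with $ < everything):
  sorted[0] = $balloonT5  (last char: '5')
  sorted[1] = 5$balloonT  (last char: 'T')
  sorted[2] = T5$balloon  (last char: 'n')
  sorted[3] = alloonT5$b  (last char: 'b')
  sorted[4] = balloonT5$  (last char: '$')
  sorted[5] = lloonT5$ba  (last char: 'a')
  sorted[6] = loonT5$bal  (last char: 'l')
  sorted[7] = nT5$balloo  (last char: 'o')
  sorted[8] = onT5$ballo  (last char: 'o')
  sorted[9] = oonT5$ball  (last char: 'l')
Last column: 5Tnb$alool
Original string S is at sorted index 4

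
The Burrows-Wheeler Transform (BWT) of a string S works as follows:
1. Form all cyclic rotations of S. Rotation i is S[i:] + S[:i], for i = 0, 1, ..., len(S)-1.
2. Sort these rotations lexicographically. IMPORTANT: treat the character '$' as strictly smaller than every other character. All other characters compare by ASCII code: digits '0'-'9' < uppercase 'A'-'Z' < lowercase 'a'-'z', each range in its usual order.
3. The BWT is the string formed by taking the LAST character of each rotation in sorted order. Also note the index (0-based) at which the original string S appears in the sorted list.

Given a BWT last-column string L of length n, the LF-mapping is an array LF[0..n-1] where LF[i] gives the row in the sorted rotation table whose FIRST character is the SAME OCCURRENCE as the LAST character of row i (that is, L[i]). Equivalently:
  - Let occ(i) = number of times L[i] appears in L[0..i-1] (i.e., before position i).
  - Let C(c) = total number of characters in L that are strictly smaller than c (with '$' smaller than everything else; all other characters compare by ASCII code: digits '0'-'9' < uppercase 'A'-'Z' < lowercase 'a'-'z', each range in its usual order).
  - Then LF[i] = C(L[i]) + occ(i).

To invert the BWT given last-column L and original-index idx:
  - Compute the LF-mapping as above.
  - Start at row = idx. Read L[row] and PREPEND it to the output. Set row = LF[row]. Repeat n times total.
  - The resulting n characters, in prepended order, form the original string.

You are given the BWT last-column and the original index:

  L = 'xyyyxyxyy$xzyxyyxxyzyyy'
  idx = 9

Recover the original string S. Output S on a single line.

Answer: yxxyxxyyyyxyyyzyzyxyyx$

Derivation:
LF mapping: 1 8 9 10 2 11 3 12 13 0 4 21 14 5 15 16 6 7 17 22 18 19 20
Walk LF starting at row 9, prepending L[row]:
  step 1: row=9, L[9]='$', prepend. Next row=LF[9]=0
  step 2: row=0, L[0]='x', prepend. Next row=LF[0]=1
  step 3: row=1, L[1]='y', prepend. Next row=LF[1]=8
  step 4: row=8, L[8]='y', prepend. Next row=LF[8]=13
  step 5: row=13, L[13]='x', prepend. Next row=LF[13]=5
  step 6: row=5, L[5]='y', prepend. Next row=LF[5]=11
  step 7: row=11, L[11]='z', prepend. Next row=LF[11]=21
  step 8: row=21, L[21]='y', prepend. Next row=LF[21]=19
  step 9: row=19, L[19]='z', prepend. Next row=LF[19]=22
  step 10: row=22, L[22]='y', prepend. Next row=LF[22]=20
  step 11: row=20, L[20]='y', prepend. Next row=LF[20]=18
  step 12: row=18, L[18]='y', prepend. Next row=LF[18]=17
  step 13: row=17, L[17]='x', prepend. Next row=LF[17]=7
  step 14: row=7, L[7]='y', prepend. Next row=LF[7]=12
  step 15: row=12, L[12]='y', prepend. Next row=LF[12]=14
  step 16: row=14, L[14]='y', prepend. Next row=LF[14]=15
  step 17: row=15, L[15]='y', prepend. Next row=LF[15]=16
  step 18: row=16, L[16]='x', prepend. Next row=LF[16]=6
  step 19: row=6, L[6]='x', prepend. Next row=LF[6]=3
  step 20: row=3, L[3]='y', prepend. Next row=LF[3]=10
  step 21: row=10, L[10]='x', prepend. Next row=LF[10]=4
  step 22: row=4, L[4]='x', prepend. Next row=LF[4]=2
  step 23: row=2, L[2]='y', prepend. Next row=LF[2]=9
Reversed output: yxxyxxyyyyxyyyzyzyxyyx$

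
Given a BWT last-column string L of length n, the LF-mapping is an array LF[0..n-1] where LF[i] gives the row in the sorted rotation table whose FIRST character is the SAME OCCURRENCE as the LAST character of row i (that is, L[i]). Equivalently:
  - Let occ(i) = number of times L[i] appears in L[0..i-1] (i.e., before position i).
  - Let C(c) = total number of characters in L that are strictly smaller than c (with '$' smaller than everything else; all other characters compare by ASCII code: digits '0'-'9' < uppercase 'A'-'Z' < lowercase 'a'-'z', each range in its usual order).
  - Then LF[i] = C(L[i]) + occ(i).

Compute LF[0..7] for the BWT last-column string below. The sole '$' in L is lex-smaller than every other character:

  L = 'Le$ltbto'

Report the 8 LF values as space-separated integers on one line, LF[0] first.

Char counts: '$':1, 'L':1, 'b':1, 'e':1, 'l':1, 'o':1, 't':2
C (first-col start): C('$')=0, C('L')=1, C('b')=2, C('e')=3, C('l')=4, C('o')=5, C('t')=6
L[0]='L': occ=0, LF[0]=C('L')+0=1+0=1
L[1]='e': occ=0, LF[1]=C('e')+0=3+0=3
L[2]='$': occ=0, LF[2]=C('$')+0=0+0=0
L[3]='l': occ=0, LF[3]=C('l')+0=4+0=4
L[4]='t': occ=0, LF[4]=C('t')+0=6+0=6
L[5]='b': occ=0, LF[5]=C('b')+0=2+0=2
L[6]='t': occ=1, LF[6]=C('t')+1=6+1=7
L[7]='o': occ=0, LF[7]=C('o')+0=5+0=5

Answer: 1 3 0 4 6 2 7 5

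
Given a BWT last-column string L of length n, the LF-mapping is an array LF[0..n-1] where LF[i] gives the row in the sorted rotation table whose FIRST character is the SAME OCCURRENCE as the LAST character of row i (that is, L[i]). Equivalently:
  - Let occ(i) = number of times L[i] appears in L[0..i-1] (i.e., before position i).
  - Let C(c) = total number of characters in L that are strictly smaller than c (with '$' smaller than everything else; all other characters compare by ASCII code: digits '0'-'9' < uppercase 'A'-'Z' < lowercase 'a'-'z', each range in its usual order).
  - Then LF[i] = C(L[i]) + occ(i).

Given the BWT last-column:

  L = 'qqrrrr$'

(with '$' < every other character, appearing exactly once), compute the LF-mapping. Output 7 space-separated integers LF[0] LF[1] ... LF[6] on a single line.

Answer: 1 2 3 4 5 6 0

Derivation:
Char counts: '$':1, 'q':2, 'r':4
C (first-col start): C('$')=0, C('q')=1, C('r')=3
L[0]='q': occ=0, LF[0]=C('q')+0=1+0=1
L[1]='q': occ=1, LF[1]=C('q')+1=1+1=2
L[2]='r': occ=0, LF[2]=C('r')+0=3+0=3
L[3]='r': occ=1, LF[3]=C('r')+1=3+1=4
L[4]='r': occ=2, LF[4]=C('r')+2=3+2=5
L[5]='r': occ=3, LF[5]=C('r')+3=3+3=6
L[6]='$': occ=0, LF[6]=C('$')+0=0+0=0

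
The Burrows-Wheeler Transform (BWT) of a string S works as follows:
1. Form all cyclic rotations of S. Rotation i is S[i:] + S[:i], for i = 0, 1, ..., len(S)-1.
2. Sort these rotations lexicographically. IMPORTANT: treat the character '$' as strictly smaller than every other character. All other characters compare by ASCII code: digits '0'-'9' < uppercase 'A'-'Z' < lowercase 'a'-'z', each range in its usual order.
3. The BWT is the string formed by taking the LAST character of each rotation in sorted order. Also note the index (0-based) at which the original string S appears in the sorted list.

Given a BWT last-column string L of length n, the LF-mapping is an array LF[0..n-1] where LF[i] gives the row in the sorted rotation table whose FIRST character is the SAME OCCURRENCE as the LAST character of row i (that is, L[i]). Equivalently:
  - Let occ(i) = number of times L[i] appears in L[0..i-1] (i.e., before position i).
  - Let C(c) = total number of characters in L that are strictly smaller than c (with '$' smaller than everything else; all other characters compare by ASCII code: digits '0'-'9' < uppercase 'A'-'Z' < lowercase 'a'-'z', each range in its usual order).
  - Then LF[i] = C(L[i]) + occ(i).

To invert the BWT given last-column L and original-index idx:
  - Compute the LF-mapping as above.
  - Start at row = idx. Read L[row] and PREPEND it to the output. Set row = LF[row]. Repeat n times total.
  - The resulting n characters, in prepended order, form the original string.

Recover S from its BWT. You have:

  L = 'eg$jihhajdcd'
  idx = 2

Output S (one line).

LF mapping: 5 6 0 10 9 7 8 1 11 3 2 4
Walk LF starting at row 2, prepending L[row]:
  step 1: row=2, L[2]='$', prepend. Next row=LF[2]=0
  step 2: row=0, L[0]='e', prepend. Next row=LF[0]=5
  step 3: row=5, L[5]='h', prepend. Next row=LF[5]=7
  step 4: row=7, L[7]='a', prepend. Next row=LF[7]=1
  step 5: row=1, L[1]='g', prepend. Next row=LF[1]=6
  step 6: row=6, L[6]='h', prepend. Next row=LF[6]=8
  step 7: row=8, L[8]='j', prepend. Next row=LF[8]=11
  step 8: row=11, L[11]='d', prepend. Next row=LF[11]=4
  step 9: row=4, L[4]='i', prepend. Next row=LF[4]=9
  step 10: row=9, L[9]='d', prepend. Next row=LF[9]=3
  step 11: row=3, L[3]='j', prepend. Next row=LF[3]=10
  step 12: row=10, L[10]='c', prepend. Next row=LF[10]=2
Reversed output: cjdidjhgahe$

Answer: cjdidjhgahe$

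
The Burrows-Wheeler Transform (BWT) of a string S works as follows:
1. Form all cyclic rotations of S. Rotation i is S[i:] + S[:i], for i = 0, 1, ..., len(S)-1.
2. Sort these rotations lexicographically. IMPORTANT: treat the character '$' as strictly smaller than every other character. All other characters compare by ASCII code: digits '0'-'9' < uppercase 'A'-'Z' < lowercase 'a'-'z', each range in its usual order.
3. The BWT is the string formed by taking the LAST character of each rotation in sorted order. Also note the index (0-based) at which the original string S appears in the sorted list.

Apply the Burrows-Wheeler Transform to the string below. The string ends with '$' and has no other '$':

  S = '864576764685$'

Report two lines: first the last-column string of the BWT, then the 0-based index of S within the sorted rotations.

Answer: 566848774656$
12

Derivation:
All 13 rotations (rotation i = S[i:]+S[:i]):
  rot[0] = 864576764685$
  rot[1] = 64576764685$8
  rot[2] = 4576764685$86
  rot[3] = 576764685$864
  rot[4] = 76764685$8645
  rot[5] = 6764685$86457
  rot[6] = 764685$864576
  rot[7] = 64685$8645767
  rot[8] = 4685$86457676
  rot[9] = 685$864576764
  rot[10] = 85$8645767646
  rot[11] = 5$86457676468
  rot[12] = $864576764685
Sorted (with $ < everything):
  sorted[0] = $864576764685  (last char: '5')
  sorted[1] = 4576764685$86  (last char: '6')
  sorted[2] = 4685$86457676  (last char: '6')
  sorted[3] = 5$86457676468  (last char: '8')
  sorted[4] = 576764685$864  (last char: '4')
  sorted[5] = 64576764685$8  (last char: '8')
  sorted[6] = 64685$8645767  (last char: '7')
  sorted[7] = 6764685$86457  (last char: '7')
  sorted[8] = 685$864576764  (last char: '4')
  sorted[9] = 764685$864576  (last char: '6')
  sorted[10] = 76764685$8645  (last char: '5')
  sorted[11] = 85$8645767646  (last char: '6')
  sorted[12] = 864576764685$  (last char: '$')
Last column: 566848774656$
Original string S is at sorted index 12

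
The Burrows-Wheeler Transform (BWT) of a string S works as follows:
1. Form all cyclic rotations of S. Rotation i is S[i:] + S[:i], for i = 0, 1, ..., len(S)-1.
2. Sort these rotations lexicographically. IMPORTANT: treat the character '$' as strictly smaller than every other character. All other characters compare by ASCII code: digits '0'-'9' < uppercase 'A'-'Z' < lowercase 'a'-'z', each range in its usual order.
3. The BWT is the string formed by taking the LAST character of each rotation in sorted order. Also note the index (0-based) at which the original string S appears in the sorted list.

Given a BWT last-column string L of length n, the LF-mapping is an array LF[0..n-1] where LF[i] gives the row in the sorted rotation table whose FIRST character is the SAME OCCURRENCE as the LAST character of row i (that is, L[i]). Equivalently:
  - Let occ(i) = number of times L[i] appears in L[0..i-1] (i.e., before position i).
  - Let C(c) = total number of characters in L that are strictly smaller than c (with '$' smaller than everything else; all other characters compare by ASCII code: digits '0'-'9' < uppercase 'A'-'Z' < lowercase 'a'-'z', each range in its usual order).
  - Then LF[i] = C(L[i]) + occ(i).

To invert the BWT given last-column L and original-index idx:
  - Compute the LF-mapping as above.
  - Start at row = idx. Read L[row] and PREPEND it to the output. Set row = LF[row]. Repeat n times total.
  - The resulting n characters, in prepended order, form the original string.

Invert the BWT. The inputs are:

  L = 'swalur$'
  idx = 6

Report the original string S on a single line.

LF mapping: 4 6 1 2 5 3 0
Walk LF starting at row 6, prepending L[row]:
  step 1: row=6, L[6]='$', prepend. Next row=LF[6]=0
  step 2: row=0, L[0]='s', prepend. Next row=LF[0]=4
  step 3: row=4, L[4]='u', prepend. Next row=LF[4]=5
  step 4: row=5, L[5]='r', prepend. Next row=LF[5]=3
  step 5: row=3, L[3]='l', prepend. Next row=LF[3]=2
  step 6: row=2, L[2]='a', prepend. Next row=LF[2]=1
  step 7: row=1, L[1]='w', prepend. Next row=LF[1]=6
Reversed output: walrus$

Answer: walrus$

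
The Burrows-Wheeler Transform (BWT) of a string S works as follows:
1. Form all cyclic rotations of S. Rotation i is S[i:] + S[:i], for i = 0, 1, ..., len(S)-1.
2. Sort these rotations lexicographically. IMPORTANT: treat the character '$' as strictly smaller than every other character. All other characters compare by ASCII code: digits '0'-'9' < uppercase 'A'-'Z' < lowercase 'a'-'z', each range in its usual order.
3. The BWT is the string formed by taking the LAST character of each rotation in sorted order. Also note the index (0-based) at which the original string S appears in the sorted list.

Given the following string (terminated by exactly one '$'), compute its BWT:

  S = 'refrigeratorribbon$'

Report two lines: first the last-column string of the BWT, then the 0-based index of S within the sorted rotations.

All 19 rotations (rotation i = S[i:]+S[:i]):
  rot[0] = refrigeratorribbon$
  rot[1] = efrigeratorribbon$r
  rot[2] = frigeratorribbon$re
  rot[3] = rigeratorribbon$ref
  rot[4] = igeratorribbon$refr
  rot[5] = geratorribbon$refri
  rot[6] = eratorribbon$refrig
  rot[7] = ratorribbon$refrige
  rot[8] = atorribbon$refriger
  rot[9] = torribbon$refrigera
  rot[10] = orribbon$refrigerat
  rot[11] = rribbon$refrigerato
  rot[12] = ribbon$refrigerator
  rot[13] = ibbon$refrigeratorr
  rot[14] = bbon$refrigeratorri
  rot[15] = bon$refrigeratorrib
  rot[16] = on$refrigeratorribb
  rot[17] = n$refrigeratorribbo
  rot[18] = $refrigeratorribbon
Sorted (with $ < everything):
  sorted[0] = $refrigeratorribbon  (last char: 'n')
  sorted[1] = atorribbon$refriger  (last char: 'r')
  sorted[2] = bbon$refrigeratorri  (last char: 'i')
  sorted[3] = bon$refrigeratorrib  (last char: 'b')
  sorted[4] = efrigeratorribbon$r  (last char: 'r')
  sorted[5] = eratorribbon$refrig  (last char: 'g')
  sorted[6] = frigeratorribbon$re  (last char: 'e')
  sorted[7] = geratorribbon$refri  (last char: 'i')
  sorted[8] = ibbon$refrigeratorr  (last char: 'r')
  sorted[9] = igeratorribbon$refr  (last char: 'r')
  sorted[10] = n$refrigeratorribbo  (last char: 'o')
  sorted[11] = on$refrigeratorribb  (last char: 'b')
  sorted[12] = orribbon$refrigerat  (last char: 't')
  sorted[13] = ratorribbon$refrige  (last char: 'e')
  sorted[14] = refrigeratorribbon$  (last char: '$')
  sorted[15] = ribbon$refrigerator  (last char: 'r')
  sorted[16] = rigeratorribbon$ref  (last char: 'f')
  sorted[17] = rribbon$refrigerato  (last char: 'o')
  sorted[18] = torribbon$refrigera  (last char: 'a')
Last column: nribrgeirrobte$rfoa
Original string S is at sorted index 14

Answer: nribrgeirrobte$rfoa
14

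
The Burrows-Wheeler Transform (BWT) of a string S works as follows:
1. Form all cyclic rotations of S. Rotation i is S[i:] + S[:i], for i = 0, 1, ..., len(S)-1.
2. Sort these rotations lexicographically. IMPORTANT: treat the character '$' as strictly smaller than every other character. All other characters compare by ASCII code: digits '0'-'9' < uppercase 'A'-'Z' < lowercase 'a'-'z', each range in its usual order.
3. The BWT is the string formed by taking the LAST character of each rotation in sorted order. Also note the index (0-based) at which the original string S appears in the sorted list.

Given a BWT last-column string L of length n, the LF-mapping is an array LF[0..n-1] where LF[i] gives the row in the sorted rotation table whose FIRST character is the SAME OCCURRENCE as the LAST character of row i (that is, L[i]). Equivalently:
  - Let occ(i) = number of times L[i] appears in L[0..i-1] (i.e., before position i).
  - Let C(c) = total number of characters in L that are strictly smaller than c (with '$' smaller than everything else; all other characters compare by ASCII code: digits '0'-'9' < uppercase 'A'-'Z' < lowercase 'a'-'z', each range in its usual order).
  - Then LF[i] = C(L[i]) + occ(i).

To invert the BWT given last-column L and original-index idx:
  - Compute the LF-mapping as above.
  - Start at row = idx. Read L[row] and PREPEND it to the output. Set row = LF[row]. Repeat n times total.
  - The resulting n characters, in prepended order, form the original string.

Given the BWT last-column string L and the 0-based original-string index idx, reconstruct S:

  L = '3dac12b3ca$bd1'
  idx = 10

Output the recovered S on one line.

Answer: c23abcba1dd13$

Derivation:
LF mapping: 4 12 6 10 1 3 8 5 11 7 0 9 13 2
Walk LF starting at row 10, prepending L[row]:
  step 1: row=10, L[10]='$', prepend. Next row=LF[10]=0
  step 2: row=0, L[0]='3', prepend. Next row=LF[0]=4
  step 3: row=4, L[4]='1', prepend. Next row=LF[4]=1
  step 4: row=1, L[1]='d', prepend. Next row=LF[1]=12
  step 5: row=12, L[12]='d', prepend. Next row=LF[12]=13
  step 6: row=13, L[13]='1', prepend. Next row=LF[13]=2
  step 7: row=2, L[2]='a', prepend. Next row=LF[2]=6
  step 8: row=6, L[6]='b', prepend. Next row=LF[6]=8
  step 9: row=8, L[8]='c', prepend. Next row=LF[8]=11
  step 10: row=11, L[11]='b', prepend. Next row=LF[11]=9
  step 11: row=9, L[9]='a', prepend. Next row=LF[9]=7
  step 12: row=7, L[7]='3', prepend. Next row=LF[7]=5
  step 13: row=5, L[5]='2', prepend. Next row=LF[5]=3
  step 14: row=3, L[3]='c', prepend. Next row=LF[3]=10
Reversed output: c23abcba1dd13$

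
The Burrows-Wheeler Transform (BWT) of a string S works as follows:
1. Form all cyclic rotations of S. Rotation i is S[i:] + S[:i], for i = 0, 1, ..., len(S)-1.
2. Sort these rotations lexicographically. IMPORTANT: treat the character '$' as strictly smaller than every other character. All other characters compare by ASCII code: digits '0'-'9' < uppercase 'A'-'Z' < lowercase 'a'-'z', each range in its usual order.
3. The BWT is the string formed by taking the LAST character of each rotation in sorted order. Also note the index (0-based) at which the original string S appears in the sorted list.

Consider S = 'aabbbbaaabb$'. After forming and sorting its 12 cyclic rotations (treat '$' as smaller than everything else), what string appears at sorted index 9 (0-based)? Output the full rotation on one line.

Answer: bbaaabb$aabb

Derivation:
All 12 rotations (rotation i = S[i:]+S[:i]):
  rot[0] = aabbbbaaabb$
  rot[1] = abbbbaaabb$a
  rot[2] = bbbbaaabb$aa
  rot[3] = bbbaaabb$aab
  rot[4] = bbaaabb$aabb
  rot[5] = baaabb$aabbb
  rot[6] = aaabb$aabbbb
  rot[7] = aabb$aabbbba
  rot[8] = abb$aabbbbaa
  rot[9] = bb$aabbbbaaa
  rot[10] = b$aabbbbaaab
  rot[11] = $aabbbbaaabb
Sorted (with $ < everything):
  sorted[0] = $aabbbbaaabb
  sorted[1] = aaabb$aabbbb
  sorted[2] = aabb$aabbbba
  sorted[3] = aabbbbaaabb$
  sorted[4] = abb$aabbbbaa
  sorted[5] = abbbbaaabb$a
  sorted[6] = b$aabbbbaaab
  sorted[7] = baaabb$aabbb
  sorted[8] = bb$aabbbbaaa
  sorted[9] = bbaaabb$aabb
  sorted[10] = bbbaaabb$aab
  sorted[11] = bbbbaaabb$aa
sorted[9] = bbaaabb$aabb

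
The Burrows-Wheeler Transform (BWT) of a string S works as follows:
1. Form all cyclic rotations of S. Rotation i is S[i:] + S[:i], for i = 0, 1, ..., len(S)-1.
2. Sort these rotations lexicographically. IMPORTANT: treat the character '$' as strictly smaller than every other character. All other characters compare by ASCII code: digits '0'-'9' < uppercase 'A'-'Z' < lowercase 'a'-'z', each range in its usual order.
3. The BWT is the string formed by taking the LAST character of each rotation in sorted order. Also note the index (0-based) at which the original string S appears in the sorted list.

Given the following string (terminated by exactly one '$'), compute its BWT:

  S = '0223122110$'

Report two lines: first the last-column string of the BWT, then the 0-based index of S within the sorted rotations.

All 11 rotations (rotation i = S[i:]+S[:i]):
  rot[0] = 0223122110$
  rot[1] = 223122110$0
  rot[2] = 23122110$02
  rot[3] = 3122110$022
  rot[4] = 122110$0223
  rot[5] = 22110$02231
  rot[6] = 2110$022312
  rot[7] = 110$0223122
  rot[8] = 10$02231221
  rot[9] = 0$022312211
  rot[10] = $0223122110
Sorted (with $ < everything):
  sorted[0] = $0223122110  (last char: '0')
  sorted[1] = 0$022312211  (last char: '1')
  sorted[2] = 0223122110$  (last char: '$')
  sorted[3] = 10$02231221  (last char: '1')
  sorted[4] = 110$0223122  (last char: '2')
  sorted[5] = 122110$0223  (last char: '3')
  sorted[6] = 2110$022312  (last char: '2')
  sorted[7] = 22110$02231  (last char: '1')
  sorted[8] = 223122110$0  (last char: '0')
  sorted[9] = 23122110$02  (last char: '2')
  sorted[10] = 3122110$022  (last char: '2')
Last column: 01$12321022
Original string S is at sorted index 2

Answer: 01$12321022
2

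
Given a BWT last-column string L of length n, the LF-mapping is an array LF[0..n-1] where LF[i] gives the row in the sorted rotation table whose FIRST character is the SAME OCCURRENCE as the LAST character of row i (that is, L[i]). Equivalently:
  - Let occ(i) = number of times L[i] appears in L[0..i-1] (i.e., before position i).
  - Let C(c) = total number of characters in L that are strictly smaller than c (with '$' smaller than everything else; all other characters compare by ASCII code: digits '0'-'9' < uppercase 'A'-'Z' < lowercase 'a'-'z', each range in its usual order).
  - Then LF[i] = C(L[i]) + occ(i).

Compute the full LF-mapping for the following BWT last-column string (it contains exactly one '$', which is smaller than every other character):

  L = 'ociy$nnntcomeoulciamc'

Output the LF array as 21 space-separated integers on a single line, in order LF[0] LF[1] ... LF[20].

Answer: 15 2 7 20 0 12 13 14 18 3 16 10 6 17 19 9 4 8 1 11 5

Derivation:
Char counts: '$':1, 'a':1, 'c':4, 'e':1, 'i':2, 'l':1, 'm':2, 'n':3, 'o':3, 't':1, 'u':1, 'y':1
C (first-col start): C('$')=0, C('a')=1, C('c')=2, C('e')=6, C('i')=7, C('l')=9, C('m')=10, C('n')=12, C('o')=15, C('t')=18, C('u')=19, C('y')=20
L[0]='o': occ=0, LF[0]=C('o')+0=15+0=15
L[1]='c': occ=0, LF[1]=C('c')+0=2+0=2
L[2]='i': occ=0, LF[2]=C('i')+0=7+0=7
L[3]='y': occ=0, LF[3]=C('y')+0=20+0=20
L[4]='$': occ=0, LF[4]=C('$')+0=0+0=0
L[5]='n': occ=0, LF[5]=C('n')+0=12+0=12
L[6]='n': occ=1, LF[6]=C('n')+1=12+1=13
L[7]='n': occ=2, LF[7]=C('n')+2=12+2=14
L[8]='t': occ=0, LF[8]=C('t')+0=18+0=18
L[9]='c': occ=1, LF[9]=C('c')+1=2+1=3
L[10]='o': occ=1, LF[10]=C('o')+1=15+1=16
L[11]='m': occ=0, LF[11]=C('m')+0=10+0=10
L[12]='e': occ=0, LF[12]=C('e')+0=6+0=6
L[13]='o': occ=2, LF[13]=C('o')+2=15+2=17
L[14]='u': occ=0, LF[14]=C('u')+0=19+0=19
L[15]='l': occ=0, LF[15]=C('l')+0=9+0=9
L[16]='c': occ=2, LF[16]=C('c')+2=2+2=4
L[17]='i': occ=1, LF[17]=C('i')+1=7+1=8
L[18]='a': occ=0, LF[18]=C('a')+0=1+0=1
L[19]='m': occ=1, LF[19]=C('m')+1=10+1=11
L[20]='c': occ=3, LF[20]=C('c')+3=2+3=5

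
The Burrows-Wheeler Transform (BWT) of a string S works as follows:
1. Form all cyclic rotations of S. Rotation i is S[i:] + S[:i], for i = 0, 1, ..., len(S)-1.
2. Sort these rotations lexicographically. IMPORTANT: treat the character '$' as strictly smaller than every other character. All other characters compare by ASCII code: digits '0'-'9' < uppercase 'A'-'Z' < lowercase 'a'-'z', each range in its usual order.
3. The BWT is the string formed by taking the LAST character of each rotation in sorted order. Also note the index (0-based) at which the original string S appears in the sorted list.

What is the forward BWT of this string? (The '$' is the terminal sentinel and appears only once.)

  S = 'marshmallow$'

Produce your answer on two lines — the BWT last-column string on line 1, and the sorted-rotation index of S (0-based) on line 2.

All 12 rotations (rotation i = S[i:]+S[:i]):
  rot[0] = marshmallow$
  rot[1] = arshmallow$m
  rot[2] = rshmallow$ma
  rot[3] = shmallow$mar
  rot[4] = hmallow$mars
  rot[5] = mallow$marsh
  rot[6] = allow$marshm
  rot[7] = llow$marshma
  rot[8] = low$marshmal
  rot[9] = ow$marshmall
  rot[10] = w$marshmallo
  rot[11] = $marshmallow
Sorted (with $ < everything):
  sorted[0] = $marshmallow  (last char: 'w')
  sorted[1] = allow$marshm  (last char: 'm')
  sorted[2] = arshmallow$m  (last char: 'm')
  sorted[3] = hmallow$mars  (last char: 's')
  sorted[4] = llow$marshma  (last char: 'a')
  sorted[5] = low$marshmal  (last char: 'l')
  sorted[6] = mallow$marsh  (last char: 'h')
  sorted[7] = marshmallow$  (last char: '$')
  sorted[8] = ow$marshmall  (last char: 'l')
  sorted[9] = rshmallow$ma  (last char: 'a')
  sorted[10] = shmallow$mar  (last char: 'r')
  sorted[11] = w$marshmallo  (last char: 'o')
Last column: wmmsalh$laro
Original string S is at sorted index 7

Answer: wmmsalh$laro
7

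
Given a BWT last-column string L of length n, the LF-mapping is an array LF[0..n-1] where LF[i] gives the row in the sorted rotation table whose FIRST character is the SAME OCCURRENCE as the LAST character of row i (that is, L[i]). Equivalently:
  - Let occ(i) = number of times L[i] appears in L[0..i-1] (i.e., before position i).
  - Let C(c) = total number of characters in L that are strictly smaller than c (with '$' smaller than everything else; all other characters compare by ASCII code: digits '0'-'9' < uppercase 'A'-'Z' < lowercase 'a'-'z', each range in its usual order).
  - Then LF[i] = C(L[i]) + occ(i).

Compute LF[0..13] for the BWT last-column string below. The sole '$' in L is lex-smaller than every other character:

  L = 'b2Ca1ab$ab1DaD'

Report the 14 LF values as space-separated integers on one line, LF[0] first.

Char counts: '$':1, '1':2, '2':1, 'C':1, 'D':2, 'a':4, 'b':3
C (first-col start): C('$')=0, C('1')=1, C('2')=3, C('C')=4, C('D')=5, C('a')=7, C('b')=11
L[0]='b': occ=0, LF[0]=C('b')+0=11+0=11
L[1]='2': occ=0, LF[1]=C('2')+0=3+0=3
L[2]='C': occ=0, LF[2]=C('C')+0=4+0=4
L[3]='a': occ=0, LF[3]=C('a')+0=7+0=7
L[4]='1': occ=0, LF[4]=C('1')+0=1+0=1
L[5]='a': occ=1, LF[5]=C('a')+1=7+1=8
L[6]='b': occ=1, LF[6]=C('b')+1=11+1=12
L[7]='$': occ=0, LF[7]=C('$')+0=0+0=0
L[8]='a': occ=2, LF[8]=C('a')+2=7+2=9
L[9]='b': occ=2, LF[9]=C('b')+2=11+2=13
L[10]='1': occ=1, LF[10]=C('1')+1=1+1=2
L[11]='D': occ=0, LF[11]=C('D')+0=5+0=5
L[12]='a': occ=3, LF[12]=C('a')+3=7+3=10
L[13]='D': occ=1, LF[13]=C('D')+1=5+1=6

Answer: 11 3 4 7 1 8 12 0 9 13 2 5 10 6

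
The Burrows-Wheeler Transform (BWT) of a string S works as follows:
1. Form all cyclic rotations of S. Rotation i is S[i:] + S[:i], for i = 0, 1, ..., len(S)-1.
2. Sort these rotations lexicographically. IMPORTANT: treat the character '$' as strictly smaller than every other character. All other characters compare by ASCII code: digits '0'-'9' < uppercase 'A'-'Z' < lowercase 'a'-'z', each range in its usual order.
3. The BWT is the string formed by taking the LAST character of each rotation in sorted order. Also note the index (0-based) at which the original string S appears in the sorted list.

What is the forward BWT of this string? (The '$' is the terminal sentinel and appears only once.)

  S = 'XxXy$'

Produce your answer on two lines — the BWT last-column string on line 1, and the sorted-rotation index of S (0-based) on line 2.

Answer: y$xXX
1

Derivation:
All 5 rotations (rotation i = S[i:]+S[:i]):
  rot[0] = XxXy$
  rot[1] = xXy$X
  rot[2] = Xy$Xx
  rot[3] = y$XxX
  rot[4] = $XxXy
Sorted (with $ < everything):
  sorted[0] = $XxXy  (last char: 'y')
  sorted[1] = XxXy$  (last char: '$')
  sorted[2] = Xy$Xx  (last char: 'x')
  sorted[3] = xXy$X  (last char: 'X')
  sorted[4] = y$XxX  (last char: 'X')
Last column: y$xXX
Original string S is at sorted index 1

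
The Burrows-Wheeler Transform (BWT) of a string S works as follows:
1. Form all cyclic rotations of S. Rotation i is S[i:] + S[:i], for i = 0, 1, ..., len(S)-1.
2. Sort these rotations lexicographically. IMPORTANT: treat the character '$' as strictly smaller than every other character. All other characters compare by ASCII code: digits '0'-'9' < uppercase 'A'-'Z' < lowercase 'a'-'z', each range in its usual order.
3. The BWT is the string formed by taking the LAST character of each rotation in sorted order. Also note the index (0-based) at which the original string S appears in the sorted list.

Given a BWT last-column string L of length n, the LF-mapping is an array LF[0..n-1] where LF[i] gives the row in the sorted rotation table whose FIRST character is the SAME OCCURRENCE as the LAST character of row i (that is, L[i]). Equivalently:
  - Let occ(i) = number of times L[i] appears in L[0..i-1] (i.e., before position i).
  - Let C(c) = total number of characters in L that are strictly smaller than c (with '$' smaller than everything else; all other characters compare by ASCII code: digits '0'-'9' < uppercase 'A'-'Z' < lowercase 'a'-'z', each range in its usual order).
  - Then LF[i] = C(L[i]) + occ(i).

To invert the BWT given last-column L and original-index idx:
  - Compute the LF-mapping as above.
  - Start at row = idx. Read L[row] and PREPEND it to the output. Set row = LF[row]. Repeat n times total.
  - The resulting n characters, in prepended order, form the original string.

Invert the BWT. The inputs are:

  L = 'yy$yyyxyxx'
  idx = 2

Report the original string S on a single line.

Answer: xyyxyxyyy$

Derivation:
LF mapping: 4 5 0 6 7 8 1 9 2 3
Walk LF starting at row 2, prepending L[row]:
  step 1: row=2, L[2]='$', prepend. Next row=LF[2]=0
  step 2: row=0, L[0]='y', prepend. Next row=LF[0]=4
  step 3: row=4, L[4]='y', prepend. Next row=LF[4]=7
  step 4: row=7, L[7]='y', prepend. Next row=LF[7]=9
  step 5: row=9, L[9]='x', prepend. Next row=LF[9]=3
  step 6: row=3, L[3]='y', prepend. Next row=LF[3]=6
  step 7: row=6, L[6]='x', prepend. Next row=LF[6]=1
  step 8: row=1, L[1]='y', prepend. Next row=LF[1]=5
  step 9: row=5, L[5]='y', prepend. Next row=LF[5]=8
  step 10: row=8, L[8]='x', prepend. Next row=LF[8]=2
Reversed output: xyyxyxyyy$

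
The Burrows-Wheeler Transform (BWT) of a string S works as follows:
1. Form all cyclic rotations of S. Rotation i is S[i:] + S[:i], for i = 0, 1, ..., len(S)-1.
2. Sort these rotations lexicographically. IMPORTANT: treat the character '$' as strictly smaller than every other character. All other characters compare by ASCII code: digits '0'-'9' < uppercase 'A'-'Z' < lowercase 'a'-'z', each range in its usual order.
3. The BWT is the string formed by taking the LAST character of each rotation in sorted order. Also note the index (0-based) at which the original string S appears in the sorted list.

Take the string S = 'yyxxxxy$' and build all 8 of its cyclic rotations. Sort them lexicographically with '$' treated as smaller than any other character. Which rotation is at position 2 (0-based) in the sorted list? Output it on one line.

All 8 rotations (rotation i = S[i:]+S[:i]):
  rot[0] = yyxxxxy$
  rot[1] = yxxxxy$y
  rot[2] = xxxxy$yy
  rot[3] = xxxy$yyx
  rot[4] = xxy$yyxx
  rot[5] = xy$yyxxx
  rot[6] = y$yyxxxx
  rot[7] = $yyxxxxy
Sorted (with $ < everything):
  sorted[0] = $yyxxxxy
  sorted[1] = xxxxy$yy
  sorted[2] = xxxy$yyx
  sorted[3] = xxy$yyxx
  sorted[4] = xy$yyxxx
  sorted[5] = y$yyxxxx
  sorted[6] = yxxxxy$y
  sorted[7] = yyxxxxy$
sorted[2] = xxxy$yyx

Answer: xxxy$yyx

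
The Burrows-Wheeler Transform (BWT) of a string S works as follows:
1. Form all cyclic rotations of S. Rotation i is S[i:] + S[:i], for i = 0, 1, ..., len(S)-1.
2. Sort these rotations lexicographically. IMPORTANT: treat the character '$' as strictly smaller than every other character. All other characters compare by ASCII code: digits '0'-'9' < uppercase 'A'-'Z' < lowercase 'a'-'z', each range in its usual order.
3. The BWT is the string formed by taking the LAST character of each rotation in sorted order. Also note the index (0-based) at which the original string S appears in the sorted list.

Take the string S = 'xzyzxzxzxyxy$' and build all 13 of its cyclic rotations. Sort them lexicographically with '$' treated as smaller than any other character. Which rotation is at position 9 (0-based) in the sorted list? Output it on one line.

All 13 rotations (rotation i = S[i:]+S[:i]):
  rot[0] = xzyzxzxzxyxy$
  rot[1] = zyzxzxzxyxy$x
  rot[2] = yzxzxzxyxy$xz
  rot[3] = zxzxzxyxy$xzy
  rot[4] = xzxzxyxy$xzyz
  rot[5] = zxzxyxy$xzyzx
  rot[6] = xzxyxy$xzyzxz
  rot[7] = zxyxy$xzyzxzx
  rot[8] = xyxy$xzyzxzxz
  rot[9] = yxy$xzyzxzxzx
  rot[10] = xy$xzyzxzxzxy
  rot[11] = y$xzyzxzxzxyx
  rot[12] = $xzyzxzxzxyxy
Sorted (with $ < everything):
  sorted[0] = $xzyzxzxzxyxy
  sorted[1] = xy$xzyzxzxzxy
  sorted[2] = xyxy$xzyzxzxz
  sorted[3] = xzxyxy$xzyzxz
  sorted[4] = xzxzxyxy$xzyz
  sorted[5] = xzyzxzxzxyxy$
  sorted[6] = y$xzyzxzxzxyx
  sorted[7] = yxy$xzyzxzxzx
  sorted[8] = yzxzxzxyxy$xz
  sorted[9] = zxyxy$xzyzxzx
  sorted[10] = zxzxyxy$xzyzx
  sorted[11] = zxzxzxyxy$xzy
  sorted[12] = zyzxzxzxyxy$x
sorted[9] = zxyxy$xzyzxzx

Answer: zxyxy$xzyzxzx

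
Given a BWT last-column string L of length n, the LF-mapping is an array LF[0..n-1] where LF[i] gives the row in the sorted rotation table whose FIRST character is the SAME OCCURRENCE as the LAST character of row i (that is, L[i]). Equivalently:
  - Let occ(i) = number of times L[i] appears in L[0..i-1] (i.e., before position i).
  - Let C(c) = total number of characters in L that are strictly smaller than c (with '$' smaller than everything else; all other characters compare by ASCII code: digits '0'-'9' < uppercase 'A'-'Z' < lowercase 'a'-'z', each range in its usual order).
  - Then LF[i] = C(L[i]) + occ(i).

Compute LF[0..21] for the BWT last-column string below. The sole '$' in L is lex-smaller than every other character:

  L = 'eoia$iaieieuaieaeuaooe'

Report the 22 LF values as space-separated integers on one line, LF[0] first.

Char counts: '$':1, 'a':5, 'e':6, 'i':5, 'o':3, 'u':2
C (first-col start): C('$')=0, C('a')=1, C('e')=6, C('i')=12, C('o')=17, C('u')=20
L[0]='e': occ=0, LF[0]=C('e')+0=6+0=6
L[1]='o': occ=0, LF[1]=C('o')+0=17+0=17
L[2]='i': occ=0, LF[2]=C('i')+0=12+0=12
L[3]='a': occ=0, LF[3]=C('a')+0=1+0=1
L[4]='$': occ=0, LF[4]=C('$')+0=0+0=0
L[5]='i': occ=1, LF[5]=C('i')+1=12+1=13
L[6]='a': occ=1, LF[6]=C('a')+1=1+1=2
L[7]='i': occ=2, LF[7]=C('i')+2=12+2=14
L[8]='e': occ=1, LF[8]=C('e')+1=6+1=7
L[9]='i': occ=3, LF[9]=C('i')+3=12+3=15
L[10]='e': occ=2, LF[10]=C('e')+2=6+2=8
L[11]='u': occ=0, LF[11]=C('u')+0=20+0=20
L[12]='a': occ=2, LF[12]=C('a')+2=1+2=3
L[13]='i': occ=4, LF[13]=C('i')+4=12+4=16
L[14]='e': occ=3, LF[14]=C('e')+3=6+3=9
L[15]='a': occ=3, LF[15]=C('a')+3=1+3=4
L[16]='e': occ=4, LF[16]=C('e')+4=6+4=10
L[17]='u': occ=1, LF[17]=C('u')+1=20+1=21
L[18]='a': occ=4, LF[18]=C('a')+4=1+4=5
L[19]='o': occ=1, LF[19]=C('o')+1=17+1=18
L[20]='o': occ=2, LF[20]=C('o')+2=17+2=19
L[21]='e': occ=5, LF[21]=C('e')+5=6+5=11

Answer: 6 17 12 1 0 13 2 14 7 15 8 20 3 16 9 4 10 21 5 18 19 11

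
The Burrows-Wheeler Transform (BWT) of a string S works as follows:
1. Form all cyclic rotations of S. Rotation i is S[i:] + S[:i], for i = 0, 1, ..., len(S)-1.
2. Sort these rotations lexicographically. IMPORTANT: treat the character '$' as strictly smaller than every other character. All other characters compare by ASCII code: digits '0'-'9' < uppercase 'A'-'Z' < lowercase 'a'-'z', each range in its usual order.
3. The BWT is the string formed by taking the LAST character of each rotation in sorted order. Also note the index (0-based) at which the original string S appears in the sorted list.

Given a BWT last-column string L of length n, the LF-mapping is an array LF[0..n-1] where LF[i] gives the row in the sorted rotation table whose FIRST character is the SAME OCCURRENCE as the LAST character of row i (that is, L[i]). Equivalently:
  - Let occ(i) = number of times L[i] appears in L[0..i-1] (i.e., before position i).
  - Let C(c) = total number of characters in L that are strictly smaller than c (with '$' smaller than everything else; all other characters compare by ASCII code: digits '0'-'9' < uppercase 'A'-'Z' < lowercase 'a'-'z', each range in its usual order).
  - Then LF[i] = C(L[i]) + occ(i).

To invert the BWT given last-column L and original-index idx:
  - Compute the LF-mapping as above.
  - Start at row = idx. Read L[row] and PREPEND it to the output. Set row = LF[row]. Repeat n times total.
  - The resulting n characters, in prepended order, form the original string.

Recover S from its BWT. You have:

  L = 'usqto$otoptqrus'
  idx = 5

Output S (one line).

LF mapping: 13 8 5 10 1 0 2 11 3 4 12 6 7 14 9
Walk LF starting at row 5, prepending L[row]:
  step 1: row=5, L[5]='$', prepend. Next row=LF[5]=0
  step 2: row=0, L[0]='u', prepend. Next row=LF[0]=13
  step 3: row=13, L[13]='u', prepend. Next row=LF[13]=14
  step 4: row=14, L[14]='s', prepend. Next row=LF[14]=9
  step 5: row=9, L[9]='p', prepend. Next row=LF[9]=4
  step 6: row=4, L[4]='o', prepend. Next row=LF[4]=1
  step 7: row=1, L[1]='s', prepend. Next row=LF[1]=8
  step 8: row=8, L[8]='o', prepend. Next row=LF[8]=3
  step 9: row=3, L[3]='t', prepend. Next row=LF[3]=10
  step 10: row=10, L[10]='t', prepend. Next row=LF[10]=12
  step 11: row=12, L[12]='r', prepend. Next row=LF[12]=7
  step 12: row=7, L[7]='t', prepend. Next row=LF[7]=11
  step 13: row=11, L[11]='q', prepend. Next row=LF[11]=6
  step 14: row=6, L[6]='o', prepend. Next row=LF[6]=2
  step 15: row=2, L[2]='q', prepend. Next row=LF[2]=5
Reversed output: qoqtrttosopsuu$

Answer: qoqtrttosopsuu$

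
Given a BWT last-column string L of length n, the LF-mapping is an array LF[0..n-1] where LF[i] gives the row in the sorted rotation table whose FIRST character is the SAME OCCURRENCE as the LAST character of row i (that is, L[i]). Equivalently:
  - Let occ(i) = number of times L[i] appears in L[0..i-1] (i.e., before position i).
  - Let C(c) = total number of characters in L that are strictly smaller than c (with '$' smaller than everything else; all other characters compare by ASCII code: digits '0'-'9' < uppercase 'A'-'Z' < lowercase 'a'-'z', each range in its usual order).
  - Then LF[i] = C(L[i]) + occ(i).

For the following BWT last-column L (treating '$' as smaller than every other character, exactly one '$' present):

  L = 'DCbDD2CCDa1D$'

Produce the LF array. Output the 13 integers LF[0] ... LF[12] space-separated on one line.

Char counts: '$':1, '1':1, '2':1, 'C':3, 'D':5, 'a':1, 'b':1
C (first-col start): C('$')=0, C('1')=1, C('2')=2, C('C')=3, C('D')=6, C('a')=11, C('b')=12
L[0]='D': occ=0, LF[0]=C('D')+0=6+0=6
L[1]='C': occ=0, LF[1]=C('C')+0=3+0=3
L[2]='b': occ=0, LF[2]=C('b')+0=12+0=12
L[3]='D': occ=1, LF[3]=C('D')+1=6+1=7
L[4]='D': occ=2, LF[4]=C('D')+2=6+2=8
L[5]='2': occ=0, LF[5]=C('2')+0=2+0=2
L[6]='C': occ=1, LF[6]=C('C')+1=3+1=4
L[7]='C': occ=2, LF[7]=C('C')+2=3+2=5
L[8]='D': occ=3, LF[8]=C('D')+3=6+3=9
L[9]='a': occ=0, LF[9]=C('a')+0=11+0=11
L[10]='1': occ=0, LF[10]=C('1')+0=1+0=1
L[11]='D': occ=4, LF[11]=C('D')+4=6+4=10
L[12]='$': occ=0, LF[12]=C('$')+0=0+0=0

Answer: 6 3 12 7 8 2 4 5 9 11 1 10 0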